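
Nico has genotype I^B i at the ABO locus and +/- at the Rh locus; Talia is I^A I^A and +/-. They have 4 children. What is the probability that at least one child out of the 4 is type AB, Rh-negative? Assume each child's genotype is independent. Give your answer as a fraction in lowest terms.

ABO cross I^B i × I^A I^A → 1/2 A, 1/2 AB.
Rh cross +/- × +/- → 3/4 Rh+, 1/4 Rh-; so P(type AB, Rh-negative) = 1/2 × 1/4 = 1/8 per child.
P(none) = (7/8)^4 = 2401/4096; P(at least one) = 1 − 2401/4096 = 1695/4096.

1695/4096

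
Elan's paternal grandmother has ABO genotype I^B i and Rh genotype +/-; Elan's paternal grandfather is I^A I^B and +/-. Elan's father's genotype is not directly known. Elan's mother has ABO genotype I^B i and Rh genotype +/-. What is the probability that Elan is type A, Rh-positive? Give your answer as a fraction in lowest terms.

Elan's father's ABO genotype from I^B i × I^A I^B: 1/4 I^A I^B, 1/4 I^A i, 1/4 I^B I^B, 1/4 I^B i.
Crossing each possibility with the mother I^B i and summing P(type A): 1/4·1/4 + 1/4·1/4 + 1/4·0 + 1/4·0 = 1/8.
Similarly for Rh via the father's Rh distribution: P(Rh+) = 3/4.
Independent loci: 1/8 × 3/4 = 3/32.

3/32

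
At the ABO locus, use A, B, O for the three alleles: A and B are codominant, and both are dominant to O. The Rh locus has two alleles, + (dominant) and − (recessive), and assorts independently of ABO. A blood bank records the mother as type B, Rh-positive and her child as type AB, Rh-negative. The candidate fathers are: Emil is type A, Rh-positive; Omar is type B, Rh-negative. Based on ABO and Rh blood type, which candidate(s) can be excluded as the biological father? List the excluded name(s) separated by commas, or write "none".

A candidate is excluded only if no genotype consistent with his phenotype could produce a type AB, Rh-negative child with a type B, Rh-positive mother.
Omar (type B, Rh-): no genotype consistent with that phenotype can produce a type-AB Rh- child with a type-B mother.

Omar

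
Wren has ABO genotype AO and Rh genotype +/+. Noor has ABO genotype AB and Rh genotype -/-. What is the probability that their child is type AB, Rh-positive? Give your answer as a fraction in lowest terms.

1/4

ABO cross AO × AB → offspring phenotypes: 1/2 A, 1/4 B, 1/4 AB.
Rh cross +/+ × -/- → 1 Rh+.
Independent loci: P(type AB, Rh-positive) = 1/4 × 1 = 1/4.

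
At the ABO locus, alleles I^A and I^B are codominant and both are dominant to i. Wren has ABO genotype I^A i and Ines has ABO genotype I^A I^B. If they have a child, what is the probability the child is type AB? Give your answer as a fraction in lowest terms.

1/4

ABO cross I^A i × I^A I^B → offspring phenotypes: 1/2 A, 1/4 B, 1/4 AB.
So P(type AB) = 1/4.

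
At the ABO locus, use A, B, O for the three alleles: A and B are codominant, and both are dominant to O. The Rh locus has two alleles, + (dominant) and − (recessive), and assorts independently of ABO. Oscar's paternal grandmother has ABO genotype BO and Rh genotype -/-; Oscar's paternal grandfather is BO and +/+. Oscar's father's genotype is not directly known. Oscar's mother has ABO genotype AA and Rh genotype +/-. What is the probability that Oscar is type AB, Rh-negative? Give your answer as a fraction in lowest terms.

Oscar's father's ABO genotype from BO × BO: 1/4 BB, 1/2 BO, 1/4 OO.
Crossing each possibility with the mother AA and summing P(type AB): 1/4·1 + 1/2·1/2 + 1/4·0 = 1/2.
Similarly for Rh via the father's Rh distribution: P(Rh-) = 1/4.
Independent loci: 1/2 × 1/4 = 1/8.

1/8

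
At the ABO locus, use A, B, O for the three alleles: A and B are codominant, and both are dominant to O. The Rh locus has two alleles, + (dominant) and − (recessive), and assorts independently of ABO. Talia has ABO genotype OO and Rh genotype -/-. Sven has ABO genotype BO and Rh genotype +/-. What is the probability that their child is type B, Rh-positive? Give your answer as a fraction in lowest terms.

ABO cross OO × BO → offspring phenotypes: 1/2 O, 1/2 B.
Rh cross -/- × +/- → 1/2 Rh+, 1/2 Rh-.
Independent loci: P(type B, Rh-positive) = 1/2 × 1/2 = 1/4.

1/4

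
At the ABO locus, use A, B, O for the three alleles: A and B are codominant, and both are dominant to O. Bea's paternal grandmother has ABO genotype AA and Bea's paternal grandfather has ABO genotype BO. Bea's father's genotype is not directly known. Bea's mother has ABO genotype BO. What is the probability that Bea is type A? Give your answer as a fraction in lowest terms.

Bea's father's ABO genotype from AA × BO: 1/2 AB, 1/2 AO.
Crossing each possibility with the mother BO and summing P(type A): 1/2·1/4 + 1/2·1/4 = 1/4.

1/4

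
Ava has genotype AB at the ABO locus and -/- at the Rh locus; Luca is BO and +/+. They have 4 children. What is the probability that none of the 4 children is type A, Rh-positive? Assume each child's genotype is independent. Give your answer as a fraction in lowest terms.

81/256

ABO cross AB × BO → 1/4 A, 1/2 B, 1/4 AB.
Rh cross -/- × +/+ → 1 Rh+; so P(type A, Rh-positive) = 1/4 × 1 = 1/4 per child.
P(not type A, Rh-positive) = 3/4 for one child; (3/4)^4 = 81/256.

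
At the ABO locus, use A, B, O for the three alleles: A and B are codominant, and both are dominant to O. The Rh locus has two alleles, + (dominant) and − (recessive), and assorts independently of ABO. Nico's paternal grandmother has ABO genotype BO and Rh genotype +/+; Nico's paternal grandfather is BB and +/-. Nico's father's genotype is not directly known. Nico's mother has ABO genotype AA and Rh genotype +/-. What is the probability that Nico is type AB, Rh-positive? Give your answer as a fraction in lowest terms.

21/32

Nico's father's ABO genotype from BO × BB: 1/2 BB, 1/2 BO.
Crossing each possibility with the mother AA and summing P(type AB): 1/2·1 + 1/2·1/2 = 3/4.
Similarly for Rh via the father's Rh distribution: P(Rh+) = 7/8.
Independent loci: 3/4 × 7/8 = 21/32.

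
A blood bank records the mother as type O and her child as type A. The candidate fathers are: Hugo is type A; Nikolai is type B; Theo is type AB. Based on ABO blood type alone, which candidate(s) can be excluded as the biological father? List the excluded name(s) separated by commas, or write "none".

A candidate is excluded only if no genotype consistent with his phenotype could produce a type A child with a type O mother.
Nikolai (type B): no genotype consistent with that phenotype can produce a type-A child with a type-O mother.

Nikolai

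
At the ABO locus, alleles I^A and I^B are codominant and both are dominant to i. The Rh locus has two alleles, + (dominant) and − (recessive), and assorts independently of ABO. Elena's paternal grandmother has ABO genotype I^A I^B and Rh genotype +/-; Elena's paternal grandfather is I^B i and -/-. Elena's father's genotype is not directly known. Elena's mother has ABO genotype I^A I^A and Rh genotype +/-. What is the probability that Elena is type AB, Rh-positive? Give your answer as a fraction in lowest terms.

5/16

Elena's father's ABO genotype from I^A I^B × I^B i: 1/4 I^A I^B, 1/4 I^A i, 1/4 I^B I^B, 1/4 I^B i.
Crossing each possibility with the mother I^A I^A and summing P(type AB): 1/4·1/2 + 1/4·0 + 1/4·1 + 1/4·1/2 = 1/2.
Similarly for Rh via the father's Rh distribution: P(Rh+) = 5/8.
Independent loci: 1/2 × 5/8 = 5/16.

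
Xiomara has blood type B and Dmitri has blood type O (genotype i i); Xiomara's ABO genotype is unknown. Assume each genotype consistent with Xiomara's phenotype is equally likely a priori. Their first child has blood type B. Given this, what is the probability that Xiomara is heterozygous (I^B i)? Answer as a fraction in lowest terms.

1/3

Possible genotypes: Xiomara ∈ {I^B I^B, I^B i}; Dmitri ∈ {i i}.
Weight each parental genotype pair by prior × P(type-B child):
  I^B I^B × i i: posterior weight 2/3.
  I^B i × i i: posterior weight 1/3.
Sum the posterior weight over pairs where Xiomara is I^B i: 1/3.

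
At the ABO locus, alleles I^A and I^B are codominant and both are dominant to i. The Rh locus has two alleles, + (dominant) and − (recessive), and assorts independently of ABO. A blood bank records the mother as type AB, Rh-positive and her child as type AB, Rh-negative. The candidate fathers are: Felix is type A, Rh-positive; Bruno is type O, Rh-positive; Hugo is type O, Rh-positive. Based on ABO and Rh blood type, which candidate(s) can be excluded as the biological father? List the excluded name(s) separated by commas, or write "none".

Bruno, Hugo

A candidate is excluded only if no genotype consistent with his phenotype could produce a type AB, Rh-negative child with a type AB, Rh-positive mother.
Bruno (type O, Rh+): no genotype consistent with that phenotype can produce a type-AB Rh- child with a type-AB mother.
Hugo (type O, Rh+): no genotype consistent with that phenotype can produce a type-AB Rh- child with a type-AB mother.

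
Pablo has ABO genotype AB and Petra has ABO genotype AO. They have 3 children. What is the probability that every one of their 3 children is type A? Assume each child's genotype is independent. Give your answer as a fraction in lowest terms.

1/8

ABO cross AB × AO → 1/2 A, 1/4 B, 1/4 AB.
So P(type A) = 1/2 per child.
All 3 independent: (1/2)^3 = 1/8.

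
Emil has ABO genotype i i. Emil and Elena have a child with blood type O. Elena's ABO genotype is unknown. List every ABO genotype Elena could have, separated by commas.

I^A i, I^B i, i i

For each candidate genotype of Elena, check whether crossing it with i i can produce every observed child phenotype.
  I^A I^A → possible child types {A} ✗
  I^A I^B → possible child types {A, B} ✗
  I^A i → possible child types {O, A} ✓
  I^B I^B → possible child types {B} ✗
  I^B i → possible child types {O, B} ✓
  i i → possible child types {O} ✓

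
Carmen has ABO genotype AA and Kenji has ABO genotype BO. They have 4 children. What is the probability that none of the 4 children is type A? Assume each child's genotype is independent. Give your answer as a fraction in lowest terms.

1/16

ABO cross AA × BO → 1/2 A, 1/2 AB.
So P(type A) = 1/2 per child.
P(not type A) = 1/2 for one child; (1/2)^4 = 1/16.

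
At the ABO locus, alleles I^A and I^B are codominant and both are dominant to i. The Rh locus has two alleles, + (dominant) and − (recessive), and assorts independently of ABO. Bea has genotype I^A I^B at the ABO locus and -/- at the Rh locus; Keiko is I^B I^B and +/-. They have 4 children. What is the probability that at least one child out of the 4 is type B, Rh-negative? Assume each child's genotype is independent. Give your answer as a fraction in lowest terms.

ABO cross I^A I^B × I^B I^B → 1/2 B, 1/2 AB.
Rh cross -/- × +/- → 1/2 Rh+, 1/2 Rh-; so P(type B, Rh-negative) = 1/2 × 1/2 = 1/4 per child.
P(none) = (3/4)^4 = 81/256; P(at least one) = 1 − 81/256 = 175/256.

175/256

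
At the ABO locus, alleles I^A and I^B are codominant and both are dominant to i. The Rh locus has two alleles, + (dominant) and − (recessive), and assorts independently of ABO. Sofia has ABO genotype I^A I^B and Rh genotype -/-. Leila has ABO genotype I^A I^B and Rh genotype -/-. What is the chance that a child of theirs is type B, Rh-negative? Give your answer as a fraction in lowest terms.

ABO cross I^A I^B × I^A I^B → offspring phenotypes: 1/4 A, 1/4 B, 1/2 AB.
Rh cross -/- × -/- → 1 Rh-.
Independent loci: P(type B, Rh-negative) = 1/4 × 1 = 1/4.

1/4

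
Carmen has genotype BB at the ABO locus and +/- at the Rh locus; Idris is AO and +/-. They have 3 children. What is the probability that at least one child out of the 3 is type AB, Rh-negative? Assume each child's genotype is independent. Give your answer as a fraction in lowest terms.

ABO cross BB × AO → 1/2 B, 1/2 AB.
Rh cross +/- × +/- → 3/4 Rh+, 1/4 Rh-; so P(type AB, Rh-negative) = 1/2 × 1/4 = 1/8 per child.
P(none) = (7/8)^3 = 343/512; P(at least one) = 1 − 343/512 = 169/512.

169/512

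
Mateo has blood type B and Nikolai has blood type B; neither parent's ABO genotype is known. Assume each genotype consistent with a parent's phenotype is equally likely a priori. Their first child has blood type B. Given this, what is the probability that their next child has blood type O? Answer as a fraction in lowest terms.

1/20

Possible genotypes: Mateo ∈ {BB, BO}; Nikolai ∈ {BB, BO}.
Weight each parental genotype pair by prior × P(type-B child):
  BB × BB: posterior weight 4/15; P(next child type O) = 0.
  BB × BO: posterior weight 4/15; P(next child type O) = 0.
  BO × BB: posterior weight 4/15; P(next child type O) = 0.
  BO × BO: posterior weight 1/5; P(next child type O) = 1/4.
Weighted sum = 1/20.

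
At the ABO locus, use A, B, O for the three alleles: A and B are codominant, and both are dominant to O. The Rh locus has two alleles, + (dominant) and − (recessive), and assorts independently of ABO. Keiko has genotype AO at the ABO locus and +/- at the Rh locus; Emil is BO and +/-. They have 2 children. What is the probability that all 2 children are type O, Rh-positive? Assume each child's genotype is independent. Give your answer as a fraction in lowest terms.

9/256

ABO cross AO × BO → 1/4 O, 1/4 A, 1/4 B, 1/4 AB.
Rh cross +/- × +/- → 3/4 Rh+, 1/4 Rh-; so P(type O, Rh-positive) = 1/4 × 3/4 = 3/16 per child.
All 2 independent: (3/16)^2 = 9/256.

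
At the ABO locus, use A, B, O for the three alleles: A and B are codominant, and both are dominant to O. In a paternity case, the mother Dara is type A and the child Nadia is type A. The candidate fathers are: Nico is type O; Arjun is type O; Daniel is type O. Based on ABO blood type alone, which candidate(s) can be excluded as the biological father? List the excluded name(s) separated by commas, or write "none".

none

A candidate is excluded only if no genotype consistent with his phenotype could produce a type A child with a type A mother.
Every candidate has at least one consistent genotype combination, so none can be excluded.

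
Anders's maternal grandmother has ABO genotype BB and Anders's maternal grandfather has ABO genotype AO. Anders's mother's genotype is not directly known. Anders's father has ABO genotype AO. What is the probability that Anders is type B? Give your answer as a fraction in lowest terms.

1/4

Anders's mother's ABO genotype from BB × AO: 1/2 AB, 1/2 BO.
Crossing each possibility with the father AO and summing P(type B): 1/2·1/4 + 1/2·1/4 = 1/4.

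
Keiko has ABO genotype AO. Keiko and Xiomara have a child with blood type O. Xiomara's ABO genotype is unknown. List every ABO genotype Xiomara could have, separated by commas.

AO, BO, OO

For each candidate genotype of Xiomara, check whether crossing it with AO can produce every observed child phenotype.
  AA → possible child types {A} ✗
  AB → possible child types {A, B, AB} ✗
  AO → possible child types {O, A} ✓
  BB → possible child types {B, AB} ✗
  BO → possible child types {O, A, B, AB} ✓
  OO → possible child types {O, A} ✓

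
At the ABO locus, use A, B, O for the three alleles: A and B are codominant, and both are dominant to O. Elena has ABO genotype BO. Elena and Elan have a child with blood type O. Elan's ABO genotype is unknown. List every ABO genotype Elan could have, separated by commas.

For each candidate genotype of Elan, check whether crossing it with BO can produce every observed child phenotype.
  AA → possible child types {A, AB} ✗
  AB → possible child types {A, B, AB} ✗
  AO → possible child types {O, A, B, AB} ✓
  BB → possible child types {B} ✗
  BO → possible child types {O, B} ✓
  OO → possible child types {O, B} ✓

AO, BO, OO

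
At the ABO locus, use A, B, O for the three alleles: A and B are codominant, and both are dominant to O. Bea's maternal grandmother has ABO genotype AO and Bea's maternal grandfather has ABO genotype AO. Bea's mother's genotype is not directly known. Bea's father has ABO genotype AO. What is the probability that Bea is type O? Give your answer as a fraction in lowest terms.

1/4

Bea's mother's ABO genotype from AO × AO: 1/4 AA, 1/2 AO, 1/4 OO.
Crossing each possibility with the father AO and summing P(type O): 1/4·0 + 1/2·1/4 + 1/4·1/2 = 1/4.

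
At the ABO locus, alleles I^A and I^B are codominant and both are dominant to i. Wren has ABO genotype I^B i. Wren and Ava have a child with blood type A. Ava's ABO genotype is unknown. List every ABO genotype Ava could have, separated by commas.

I^A I^A, I^A I^B, I^A i

For each candidate genotype of Ava, check whether crossing it with I^B i can produce every observed child phenotype.
  I^A I^A → possible child types {A, AB} ✓
  I^A I^B → possible child types {A, B, AB} ✓
  I^A i → possible child types {O, A, B, AB} ✓
  I^B I^B → possible child types {B} ✗
  I^B i → possible child types {O, B} ✗
  i i → possible child types {O, B} ✗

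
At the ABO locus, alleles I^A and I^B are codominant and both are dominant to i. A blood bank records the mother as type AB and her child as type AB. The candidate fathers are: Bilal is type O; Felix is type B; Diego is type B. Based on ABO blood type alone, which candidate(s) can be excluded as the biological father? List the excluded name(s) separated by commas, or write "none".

Bilal

A candidate is excluded only if no genotype consistent with his phenotype could produce a type AB child with a type AB mother.
Bilal (type O): no genotype consistent with that phenotype can produce a type-AB child with a type-AB mother.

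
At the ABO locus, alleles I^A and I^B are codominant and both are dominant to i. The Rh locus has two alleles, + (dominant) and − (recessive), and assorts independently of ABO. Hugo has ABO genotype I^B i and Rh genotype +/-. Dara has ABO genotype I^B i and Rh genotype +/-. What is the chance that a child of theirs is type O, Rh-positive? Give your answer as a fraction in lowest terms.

ABO cross I^B i × I^B i → offspring phenotypes: 1/4 O, 3/4 B.
Rh cross +/- × +/- → 3/4 Rh+, 1/4 Rh-.
Independent loci: P(type O, Rh-positive) = 1/4 × 3/4 = 3/16.

3/16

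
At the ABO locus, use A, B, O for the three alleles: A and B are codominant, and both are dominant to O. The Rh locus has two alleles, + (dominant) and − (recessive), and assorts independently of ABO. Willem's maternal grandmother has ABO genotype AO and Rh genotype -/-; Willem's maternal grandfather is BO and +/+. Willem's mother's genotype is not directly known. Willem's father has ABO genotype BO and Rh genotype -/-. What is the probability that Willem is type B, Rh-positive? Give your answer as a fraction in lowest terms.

Willem's mother's ABO genotype from AO × BO: 1/4 AB, 1/4 AO, 1/4 BO, 1/4 OO.
Crossing each possibility with the father BO and summing P(type B): 1/4·1/2 + 1/4·1/4 + 1/4·3/4 + 1/4·1/2 = 1/2.
Similarly for Rh via the mother's Rh distribution: P(Rh+) = 1/2.
Independent loci: 1/2 × 1/2 = 1/4.

1/4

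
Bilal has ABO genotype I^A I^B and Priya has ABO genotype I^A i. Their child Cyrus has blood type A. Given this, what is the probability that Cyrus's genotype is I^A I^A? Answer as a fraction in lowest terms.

Cross I^A I^B × I^A i → 1/4 I^A I^A, 1/4 I^A I^B, 1/4 I^A i, 1/4 I^B i.
Type-A genotypes among offspring: I^A I^A (1/4), I^A i (1/4); total 1/2.
P(I^A I^A | type A) = (1/4) / (1/2) = 1/2.

1/2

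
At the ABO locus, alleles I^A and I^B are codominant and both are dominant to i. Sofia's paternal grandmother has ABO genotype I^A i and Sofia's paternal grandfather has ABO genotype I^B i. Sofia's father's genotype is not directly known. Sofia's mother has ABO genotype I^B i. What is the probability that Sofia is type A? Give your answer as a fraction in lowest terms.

Sofia's father's ABO genotype from I^A i × I^B i: 1/4 I^A I^B, 1/4 I^A i, 1/4 I^B i, 1/4 i i.
Crossing each possibility with the mother I^B i and summing P(type A): 1/4·1/4 + 1/4·1/4 + 1/4·0 + 1/4·0 = 1/8.

1/8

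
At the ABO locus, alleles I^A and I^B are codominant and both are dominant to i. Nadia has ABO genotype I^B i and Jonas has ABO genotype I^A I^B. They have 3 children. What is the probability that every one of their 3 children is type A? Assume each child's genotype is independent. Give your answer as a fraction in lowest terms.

1/64

ABO cross I^B i × I^A I^B → 1/4 A, 1/2 B, 1/4 AB.
So P(type A) = 1/4 per child.
All 3 independent: (1/4)^3 = 1/64.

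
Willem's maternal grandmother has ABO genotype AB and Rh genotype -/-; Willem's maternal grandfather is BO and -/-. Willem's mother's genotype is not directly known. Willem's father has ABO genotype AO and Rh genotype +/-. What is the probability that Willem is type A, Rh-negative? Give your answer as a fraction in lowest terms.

Willem's mother's ABO genotype from AB × BO: 1/4 AB, 1/4 AO, 1/4 BB, 1/4 BO.
Crossing each possibility with the father AO and summing P(type A): 1/4·1/2 + 1/4·3/4 + 1/4·0 + 1/4·1/4 = 3/8.
Similarly for Rh via the mother's Rh distribution: P(Rh-) = 1/2.
Independent loci: 3/8 × 1/2 = 3/16.

3/16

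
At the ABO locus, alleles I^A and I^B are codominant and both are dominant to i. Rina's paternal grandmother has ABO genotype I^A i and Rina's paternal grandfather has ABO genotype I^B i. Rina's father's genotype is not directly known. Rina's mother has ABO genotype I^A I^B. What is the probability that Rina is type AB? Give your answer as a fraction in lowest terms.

1/4

Rina's father's ABO genotype from I^A i × I^B i: 1/4 I^A I^B, 1/4 I^A i, 1/4 I^B i, 1/4 i i.
Crossing each possibility with the mother I^A I^B and summing P(type AB): 1/4·1/2 + 1/4·1/4 + 1/4·1/4 + 1/4·0 = 1/4.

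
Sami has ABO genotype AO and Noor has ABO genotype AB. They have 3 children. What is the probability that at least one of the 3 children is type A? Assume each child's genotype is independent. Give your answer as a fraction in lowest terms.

ABO cross AO × AB → 1/2 A, 1/4 B, 1/4 AB.
So P(type A) = 1/2 per child.
P(none) = (1/2)^3 = 1/8; P(at least one) = 1 − 1/8 = 7/8.

7/8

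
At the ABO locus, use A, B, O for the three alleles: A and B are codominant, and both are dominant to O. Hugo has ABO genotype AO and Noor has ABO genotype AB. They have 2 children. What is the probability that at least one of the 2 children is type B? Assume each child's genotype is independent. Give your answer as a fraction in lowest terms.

7/16

ABO cross AO × AB → 1/2 A, 1/4 B, 1/4 AB.
So P(type B) = 1/4 per child.
P(none) = (3/4)^2 = 9/16; P(at least one) = 1 − 9/16 = 7/16.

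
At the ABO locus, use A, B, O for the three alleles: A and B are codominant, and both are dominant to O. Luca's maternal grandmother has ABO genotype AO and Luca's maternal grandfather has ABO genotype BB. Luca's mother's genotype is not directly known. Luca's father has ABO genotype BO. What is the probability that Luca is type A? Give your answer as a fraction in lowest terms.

Luca's mother's ABO genotype from AO × BB: 1/2 AB, 1/2 BO.
Crossing each possibility with the father BO and summing P(type A): 1/2·1/4 + 1/2·0 = 1/8.

1/8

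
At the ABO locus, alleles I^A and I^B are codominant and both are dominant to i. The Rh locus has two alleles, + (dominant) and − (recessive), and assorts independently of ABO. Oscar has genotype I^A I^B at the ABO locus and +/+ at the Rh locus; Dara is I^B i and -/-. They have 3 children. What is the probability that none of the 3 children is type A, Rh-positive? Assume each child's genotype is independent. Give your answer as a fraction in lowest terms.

ABO cross I^A I^B × I^B i → 1/4 A, 1/2 B, 1/4 AB.
Rh cross +/+ × -/- → 1 Rh+; so P(type A, Rh-positive) = 1/4 × 1 = 1/4 per child.
P(not type A, Rh-positive) = 3/4 for one child; (3/4)^3 = 27/64.

27/64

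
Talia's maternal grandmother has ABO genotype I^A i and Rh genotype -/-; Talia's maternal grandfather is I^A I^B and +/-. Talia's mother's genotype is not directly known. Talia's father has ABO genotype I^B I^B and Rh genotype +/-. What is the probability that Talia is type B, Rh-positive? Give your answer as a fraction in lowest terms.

5/16

Talia's mother's ABO genotype from I^A i × I^A I^B: 1/4 I^A I^A, 1/4 I^A I^B, 1/4 I^A i, 1/4 I^B i.
Crossing each possibility with the father I^B I^B and summing P(type B): 1/4·0 + 1/4·1/2 + 1/4·1/2 + 1/4·1 = 1/2.
Similarly for Rh via the mother's Rh distribution: P(Rh+) = 5/8.
Independent loci: 1/2 × 5/8 = 5/16.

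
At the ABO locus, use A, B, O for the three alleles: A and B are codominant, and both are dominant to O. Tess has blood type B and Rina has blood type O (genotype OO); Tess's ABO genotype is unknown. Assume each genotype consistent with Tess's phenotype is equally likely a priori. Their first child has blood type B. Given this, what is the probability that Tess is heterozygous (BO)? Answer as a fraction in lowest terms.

Possible genotypes: Tess ∈ {BB, BO}; Rina ∈ {OO}.
Weight each parental genotype pair by prior × P(type-B child):
  BB × OO: posterior weight 2/3.
  BO × OO: posterior weight 1/3.
Sum the posterior weight over pairs where Tess is BO: 1/3.

1/3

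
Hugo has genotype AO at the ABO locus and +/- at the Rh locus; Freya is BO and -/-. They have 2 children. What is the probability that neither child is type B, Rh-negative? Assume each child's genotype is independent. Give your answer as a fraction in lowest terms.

ABO cross AO × BO → 1/4 O, 1/4 A, 1/4 B, 1/4 AB.
Rh cross +/- × -/- → 1/2 Rh+, 1/2 Rh-; so P(type B, Rh-negative) = 1/4 × 1/2 = 1/8 per child.
P(not type B, Rh-negative) = 7/8 for one child; (7/8)^2 = 49/64.

49/64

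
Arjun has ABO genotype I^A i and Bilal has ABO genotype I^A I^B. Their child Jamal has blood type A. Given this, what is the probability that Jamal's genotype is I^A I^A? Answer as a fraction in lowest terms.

Cross I^A i × I^A I^B → 1/4 I^A I^A, 1/4 I^A I^B, 1/4 I^A i, 1/4 I^B i.
Type-A genotypes among offspring: I^A I^A (1/4), I^A i (1/4); total 1/2.
P(I^A I^A | type A) = (1/4) / (1/2) = 1/2.

1/2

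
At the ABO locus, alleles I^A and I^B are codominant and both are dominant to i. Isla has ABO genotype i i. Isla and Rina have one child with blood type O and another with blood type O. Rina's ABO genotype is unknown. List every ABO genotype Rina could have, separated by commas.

I^A i, I^B i, i i

For each candidate genotype of Rina, check whether crossing it with i i can produce every observed child phenotype.
  I^A I^A → possible child types {A} ✗
  I^A I^B → possible child types {A, B} ✗
  I^A i → possible child types {O, A} ✓
  I^B I^B → possible child types {B} ✗
  I^B i → possible child types {O, B} ✓
  i i → possible child types {O} ✓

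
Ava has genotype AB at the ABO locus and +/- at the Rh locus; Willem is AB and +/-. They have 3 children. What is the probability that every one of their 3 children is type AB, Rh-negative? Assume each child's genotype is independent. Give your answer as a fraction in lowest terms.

1/512

ABO cross AB × AB → 1/4 A, 1/4 B, 1/2 AB.
Rh cross +/- × +/- → 3/4 Rh+, 1/4 Rh-; so P(type AB, Rh-negative) = 1/2 × 1/4 = 1/8 per child.
All 3 independent: (1/8)^3 = 1/512.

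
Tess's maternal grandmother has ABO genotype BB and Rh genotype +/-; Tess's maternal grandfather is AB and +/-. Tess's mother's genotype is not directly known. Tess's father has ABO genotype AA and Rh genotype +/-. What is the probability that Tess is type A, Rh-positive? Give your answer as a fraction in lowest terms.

3/16

Tess's mother's ABO genotype from BB × AB: 1/2 AB, 1/2 BB.
Crossing each possibility with the father AA and summing P(type A): 1/2·1/2 + 1/2·0 = 1/4.
Similarly for Rh via the mother's Rh distribution: P(Rh+) = 3/4.
Independent loci: 1/4 × 3/4 = 3/16.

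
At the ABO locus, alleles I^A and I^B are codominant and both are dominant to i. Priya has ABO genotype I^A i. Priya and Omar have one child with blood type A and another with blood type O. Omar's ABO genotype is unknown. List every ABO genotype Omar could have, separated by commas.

For each candidate genotype of Omar, check whether crossing it with I^A i can produce every observed child phenotype.
  I^A I^A → possible child types {A} ✗
  I^A I^B → possible child types {A, B, AB} ✗
  I^A i → possible child types {O, A} ✓
  I^B I^B → possible child types {B, AB} ✗
  I^B i → possible child types {O, A, B, AB} ✓
  i i → possible child types {O, A} ✓

I^A i, I^B i, i i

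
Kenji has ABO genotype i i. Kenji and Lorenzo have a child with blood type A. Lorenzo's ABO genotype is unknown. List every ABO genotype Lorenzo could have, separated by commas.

I^A I^A, I^A I^B, I^A i

For each candidate genotype of Lorenzo, check whether crossing it with i i can produce every observed child phenotype.
  I^A I^A → possible child types {A} ✓
  I^A I^B → possible child types {A, B} ✓
  I^A i → possible child types {O, A} ✓
  I^B I^B → possible child types {B} ✗
  I^B i → possible child types {O, B} ✗
  i i → possible child types {O} ✗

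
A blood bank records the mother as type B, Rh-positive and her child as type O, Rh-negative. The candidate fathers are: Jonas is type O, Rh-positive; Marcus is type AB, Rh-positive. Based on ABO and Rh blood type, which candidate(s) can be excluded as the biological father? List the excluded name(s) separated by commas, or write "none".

Marcus

A candidate is excluded only if no genotype consistent with his phenotype could produce a type O, Rh-negative child with a type B, Rh-positive mother.
Marcus (type AB, Rh+): no genotype consistent with that phenotype can produce a type-O Rh- child with a type-B mother.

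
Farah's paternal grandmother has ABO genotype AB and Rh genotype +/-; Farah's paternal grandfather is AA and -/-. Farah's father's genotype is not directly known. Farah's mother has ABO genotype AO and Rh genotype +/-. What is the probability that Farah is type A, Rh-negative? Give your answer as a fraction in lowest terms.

9/32

Farah's father's ABO genotype from AB × AA: 1/2 AA, 1/2 AB.
Crossing each possibility with the mother AO and summing P(type A): 1/2·1 + 1/2·1/2 = 3/4.
Similarly for Rh via the father's Rh distribution: P(Rh-) = 3/8.
Independent loci: 3/4 × 3/8 = 9/32.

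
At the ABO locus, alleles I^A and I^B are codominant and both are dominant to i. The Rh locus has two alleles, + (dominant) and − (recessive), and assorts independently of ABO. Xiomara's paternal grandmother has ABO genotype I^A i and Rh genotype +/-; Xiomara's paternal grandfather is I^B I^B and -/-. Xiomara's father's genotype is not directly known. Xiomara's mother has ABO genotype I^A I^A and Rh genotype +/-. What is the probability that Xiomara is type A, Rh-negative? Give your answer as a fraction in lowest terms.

Xiomara's father's ABO genotype from I^A i × I^B I^B: 1/2 I^A I^B, 1/2 I^B i.
Crossing each possibility with the mother I^A I^A and summing P(type A): 1/2·1/2 + 1/2·1/2 = 1/2.
Similarly for Rh via the father's Rh distribution: P(Rh-) = 3/8.
Independent loci: 1/2 × 3/8 = 3/16.

3/16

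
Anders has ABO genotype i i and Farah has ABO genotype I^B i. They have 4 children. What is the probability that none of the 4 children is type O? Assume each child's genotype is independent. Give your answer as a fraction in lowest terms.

1/16

ABO cross i i × I^B i → 1/2 O, 1/2 B.
So P(type O) = 1/2 per child.
P(not type O) = 1/2 for one child; (1/2)^4 = 1/16.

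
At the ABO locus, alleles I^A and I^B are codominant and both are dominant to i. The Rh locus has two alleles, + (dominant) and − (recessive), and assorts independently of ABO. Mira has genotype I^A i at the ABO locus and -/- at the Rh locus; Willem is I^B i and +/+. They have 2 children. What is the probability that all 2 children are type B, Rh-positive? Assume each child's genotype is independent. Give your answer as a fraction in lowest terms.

1/16

ABO cross I^A i × I^B i → 1/4 O, 1/4 A, 1/4 B, 1/4 AB.
Rh cross -/- × +/+ → 1 Rh+; so P(type B, Rh-positive) = 1/4 × 1 = 1/4 per child.
All 2 independent: (1/4)^2 = 1/16.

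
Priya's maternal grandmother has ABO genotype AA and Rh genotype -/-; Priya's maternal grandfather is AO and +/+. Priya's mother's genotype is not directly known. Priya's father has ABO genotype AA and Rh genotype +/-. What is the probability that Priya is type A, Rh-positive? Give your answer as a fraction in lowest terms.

3/4

Priya's mother's ABO genotype from AA × AO: 1/2 AA, 1/2 AO.
Crossing each possibility with the father AA and summing P(type A): 1/2·1 + 1/2·1 = 1.
Similarly for Rh via the mother's Rh distribution: P(Rh+) = 3/4.
Independent loci: 1 × 3/4 = 3/4.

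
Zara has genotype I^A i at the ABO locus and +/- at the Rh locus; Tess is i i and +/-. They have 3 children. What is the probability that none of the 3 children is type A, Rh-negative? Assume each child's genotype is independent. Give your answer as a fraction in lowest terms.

ABO cross I^A i × i i → 1/2 O, 1/2 A.
Rh cross +/- × +/- → 3/4 Rh+, 1/4 Rh-; so P(type A, Rh-negative) = 1/2 × 1/4 = 1/8 per child.
P(not type A, Rh-negative) = 7/8 for one child; (7/8)^3 = 343/512.

343/512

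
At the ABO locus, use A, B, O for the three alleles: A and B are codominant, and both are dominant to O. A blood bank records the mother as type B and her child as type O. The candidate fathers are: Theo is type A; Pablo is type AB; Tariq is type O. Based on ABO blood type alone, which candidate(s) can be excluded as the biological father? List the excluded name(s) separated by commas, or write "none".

Pablo

A candidate is excluded only if no genotype consistent with his phenotype could produce a type O child with a type B mother.
Pablo (type AB): no genotype consistent with that phenotype can produce a type-O child with a type-B mother.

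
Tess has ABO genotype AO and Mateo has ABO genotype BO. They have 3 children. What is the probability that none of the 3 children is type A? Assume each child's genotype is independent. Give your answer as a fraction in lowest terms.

ABO cross AO × BO → 1/4 O, 1/4 A, 1/4 B, 1/4 AB.
So P(type A) = 1/4 per child.
P(not type A) = 3/4 for one child; (3/4)^3 = 27/64.

27/64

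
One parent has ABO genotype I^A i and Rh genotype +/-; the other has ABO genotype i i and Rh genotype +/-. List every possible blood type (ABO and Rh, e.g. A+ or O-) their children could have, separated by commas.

O+, O-, A+, A-

Gametes from I^A i × i i give offspring ABO genotypes I^A i, i i, i.e. phenotypes O, A.
Rh cross +/- × +/- → phenotypes Rh+, Rh-.
Combining independently: O+, O-, A+, A-.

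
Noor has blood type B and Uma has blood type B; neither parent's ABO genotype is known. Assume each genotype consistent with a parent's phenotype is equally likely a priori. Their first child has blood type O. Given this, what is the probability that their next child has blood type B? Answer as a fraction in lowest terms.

3/4

Possible genotypes: Noor ∈ {BB, BO}; Uma ∈ {BB, BO}.
Weight each parental genotype pair by prior × P(type-O child):
  BO × BO: posterior weight 1; P(next child type B) = 3/4.
Weighted sum = 3/4.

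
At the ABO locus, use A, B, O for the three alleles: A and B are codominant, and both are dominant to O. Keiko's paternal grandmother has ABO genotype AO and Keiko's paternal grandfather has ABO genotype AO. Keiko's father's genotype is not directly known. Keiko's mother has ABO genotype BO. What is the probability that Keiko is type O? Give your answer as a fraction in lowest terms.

1/4

Keiko's father's ABO genotype from AO × AO: 1/4 AA, 1/2 AO, 1/4 OO.
Crossing each possibility with the mother BO and summing P(type O): 1/4·0 + 1/2·1/4 + 1/4·1/2 = 1/4.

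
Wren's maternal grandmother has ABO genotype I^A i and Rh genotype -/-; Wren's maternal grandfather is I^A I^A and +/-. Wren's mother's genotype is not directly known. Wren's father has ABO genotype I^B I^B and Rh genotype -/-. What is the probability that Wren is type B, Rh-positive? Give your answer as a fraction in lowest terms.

Wren's mother's ABO genotype from I^A i × I^A I^A: 1/2 I^A I^A, 1/2 I^A i.
Crossing each possibility with the father I^B I^B and summing P(type B): 1/2·0 + 1/2·1/2 = 1/4.
Similarly for Rh via the mother's Rh distribution: P(Rh+) = 1/4.
Independent loci: 1/4 × 1/4 = 1/16.

1/16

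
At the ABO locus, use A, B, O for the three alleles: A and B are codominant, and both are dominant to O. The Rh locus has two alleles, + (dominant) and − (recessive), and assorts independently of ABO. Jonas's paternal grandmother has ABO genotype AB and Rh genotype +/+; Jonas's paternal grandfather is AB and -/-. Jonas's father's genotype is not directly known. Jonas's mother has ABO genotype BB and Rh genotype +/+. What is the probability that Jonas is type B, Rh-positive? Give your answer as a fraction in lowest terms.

1/2

Jonas's father's ABO genotype from AB × AB: 1/4 AA, 1/2 AB, 1/4 BB.
Crossing each possibility with the mother BB and summing P(type B): 1/4·0 + 1/2·1/2 + 1/4·1 = 1/2.
Similarly for Rh via the father's Rh distribution: P(Rh+) = 1.
Independent loci: 1/2 × 1 = 1/2.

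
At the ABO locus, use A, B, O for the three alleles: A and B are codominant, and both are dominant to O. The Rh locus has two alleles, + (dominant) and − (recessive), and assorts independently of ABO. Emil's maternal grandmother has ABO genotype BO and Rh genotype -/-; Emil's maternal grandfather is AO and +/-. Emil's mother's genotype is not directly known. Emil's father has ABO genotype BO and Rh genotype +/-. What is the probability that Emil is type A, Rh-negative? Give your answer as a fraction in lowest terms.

Emil's mother's ABO genotype from BO × AO: 1/4 AB, 1/4 AO, 1/4 BO, 1/4 OO.
Crossing each possibility with the father BO and summing P(type A): 1/4·1/4 + 1/4·1/4 + 1/4·0 + 1/4·0 = 1/8.
Similarly for Rh via the mother's Rh distribution: P(Rh-) = 3/8.
Independent loci: 1/8 × 3/8 = 3/64.

3/64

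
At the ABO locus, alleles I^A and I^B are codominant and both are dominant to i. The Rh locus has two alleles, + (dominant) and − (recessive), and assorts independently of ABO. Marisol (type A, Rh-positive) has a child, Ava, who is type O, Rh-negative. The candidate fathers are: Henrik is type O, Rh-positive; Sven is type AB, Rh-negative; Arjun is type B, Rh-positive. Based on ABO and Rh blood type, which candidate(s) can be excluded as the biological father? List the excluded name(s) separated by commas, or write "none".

A candidate is excluded only if no genotype consistent with his phenotype could produce a type O, Rh-negative child with a type A, Rh-positive mother.
Sven (type AB, Rh-): no genotype consistent with that phenotype can produce a type-O Rh- child with a type-A mother.

Sven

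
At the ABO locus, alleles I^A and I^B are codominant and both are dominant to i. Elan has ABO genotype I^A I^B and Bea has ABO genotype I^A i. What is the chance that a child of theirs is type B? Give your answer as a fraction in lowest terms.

1/4

ABO cross I^A I^B × I^A i → offspring phenotypes: 1/2 A, 1/4 B, 1/4 AB.
So P(type B) = 1/4.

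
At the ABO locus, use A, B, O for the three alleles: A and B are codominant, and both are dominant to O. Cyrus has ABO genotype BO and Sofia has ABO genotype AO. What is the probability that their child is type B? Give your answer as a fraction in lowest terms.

1/4

ABO cross BO × AO → offspring phenotypes: 1/4 O, 1/4 A, 1/4 B, 1/4 AB.
So P(type B) = 1/4.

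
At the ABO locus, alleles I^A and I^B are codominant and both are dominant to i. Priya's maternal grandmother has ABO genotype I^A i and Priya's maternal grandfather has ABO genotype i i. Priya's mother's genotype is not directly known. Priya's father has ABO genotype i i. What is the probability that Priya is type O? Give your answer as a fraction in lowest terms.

3/4

Priya's mother's ABO genotype from I^A i × i i: 1/2 I^A i, 1/2 i i.
Crossing each possibility with the father i i and summing P(type O): 1/2·1/2 + 1/2·1 = 3/4.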